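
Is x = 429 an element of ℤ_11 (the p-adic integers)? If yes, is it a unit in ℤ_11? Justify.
x ∈ ℤ_11 but not a unit; v_11(x) = 1 > 0

ℤ_11 = {x ∈ ℚ_11 : v_11(x) ≥ 0} and ℤ_11^× = {x ∈ ℤ_11 : v_11(x) = 0}. Here v_11(429) = v_11(num) − v_11(den) = 1; compare against these criteria.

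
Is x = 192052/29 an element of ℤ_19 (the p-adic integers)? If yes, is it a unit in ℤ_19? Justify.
x ∈ ℤ_19 but not a unit; v_19(x) = 3 > 0

ℤ_19 = {x ∈ ℚ_19 : v_19(x) ≥ 0} and ℤ_19^× = {x ∈ ℤ_19 : v_19(x) = 0}. Here v_19(192052/29) = v_19(num) − v_19(den) = 3; compare against these criteria.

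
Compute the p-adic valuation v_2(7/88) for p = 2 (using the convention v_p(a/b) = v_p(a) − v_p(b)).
v_2(7/88) = -3

Factor powers of 2 from the numerator and denominator of the reduced fraction: 7 = 2^0 · 7 and 88 = 2^3 · 11. Apply v_p(a/b) = v_p(a) − v_p(b): v_2(7/88) = 0 − 3 = -3.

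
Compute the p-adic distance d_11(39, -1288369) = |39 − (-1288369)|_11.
d_11(39, -1288369) = 1/161051

Step 1 — x − y = 39 − (-1288369) = 1288408. Step 2 — v_11(1288408) = 5 (factor: 1288408 = (11^5 · 8); the sign does not affect v_p). Step 3 — |x − y|_11 = 11^{-5} = 1/161051.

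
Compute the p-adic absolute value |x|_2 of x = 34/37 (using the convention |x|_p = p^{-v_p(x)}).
|34/37|_2 = 1/2

Step 1 — compute v_2(x) by factoring powers of 2 out of the numerator and denominator: v_2(34/37) = 1. Step 2 — apply |x|_p = p^{-v_p(x)} = 2^{-1} = 1/2.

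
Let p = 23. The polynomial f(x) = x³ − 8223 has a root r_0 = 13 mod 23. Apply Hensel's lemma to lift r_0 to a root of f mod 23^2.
r_1 = 220 (mod 529)

Hensel: r_{i+1} = r_i − f(r_i)/f′(r_i) mod 23^{i+2}, where f′(x) = 3x². Iterate:
  r_0 = 13 (mod 23)
  r_1 = 220 (mod 529)
Final: r = 220 with f(r) ≡ 0 mod 23^2.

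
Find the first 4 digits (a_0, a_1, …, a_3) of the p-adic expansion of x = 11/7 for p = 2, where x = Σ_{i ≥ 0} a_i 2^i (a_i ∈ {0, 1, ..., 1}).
(a_0, …, a_3) = (1, 0, 1, 1)

v_2(11/7) = 0 (numerator and denominator both coprime to 2), so x ∈ ℤ_2^×. Compute digits iteratively via a_i = x_i mod 2, x_{i+1} = (x_i − a_i)/2, with x_0 = x:
  x_0 = 11/7;  a_0 = 1;  x_1 = (x_0 − 1)/2 = 2/7
  x_1 = 2/7;  a_1 = 0;  x_2 = (x_1 − 0)/2 = 1/7
  x_2 = 1/7;  a_2 = 1;  x_3 = (x_2 − 1)/2 = -3/7
  x_3 = -3/7;  a_3 = 1;  x_4 = (x_3 − 1)/2 = -5/7
Digits: (1, 0, 1, 1).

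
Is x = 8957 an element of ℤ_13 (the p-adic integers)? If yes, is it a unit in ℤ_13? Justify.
x ∈ ℤ_13 but not a unit; v_13(x) = 2 > 0

ℤ_13 = {x ∈ ℚ_13 : v_13(x) ≥ 0} and ℤ_13^× = {x ∈ ℤ_13 : v_13(x) = 0}. Here v_13(8957) = v_13(num) − v_13(den) = 2; compare against these criteria.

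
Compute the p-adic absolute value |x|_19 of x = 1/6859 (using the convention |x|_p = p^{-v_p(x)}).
|1/6859|_19 = 6859

Step 1 — compute v_19(x) by factoring powers of 19 out of the numerator and denominator: v_19(1/6859) = -3. Step 2 — apply |x|_p = p^{-v_p(x)} = 19^{3} = 6859.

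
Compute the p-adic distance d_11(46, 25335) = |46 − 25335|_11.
d_11(46, 25335) = 1/1331

Step 1 — x − y = 46 − 25335 = -25289. Step 2 — v_11(-25289) = 3 (factor: -25289 = −(11^3 · 19); the sign does not affect v_p). Step 3 — |x − y|_11 = 11^{-3} = 1/1331.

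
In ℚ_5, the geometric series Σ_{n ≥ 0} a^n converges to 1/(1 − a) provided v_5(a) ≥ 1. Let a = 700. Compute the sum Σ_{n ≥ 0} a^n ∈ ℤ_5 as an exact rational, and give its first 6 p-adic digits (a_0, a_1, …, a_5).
Σ a^n = 1/(1 − a) = -1/699;  first 6 digits = (1, 0, 3, 0, 0, 2)

v_5(a) = 2 ≥ 1, so the series converges in ℤ_5 to 1/(1 − a) = 1/(1 − 700) = -1/699. Expand this rational in ℤ_5: compute digits iteratively via d_i = x_i mod 5, x_{i+1} = (x_i − d_i)/5. The first 6 digits are (1, 0, 3, 0, 0, 2).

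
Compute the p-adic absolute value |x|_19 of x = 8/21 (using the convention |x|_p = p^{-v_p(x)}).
|8/21|_19 = 1

Step 1 — compute v_19(x) by factoring powers of 19 out of the numerator and denominator: v_19(8/21) = 0. Step 2 — apply |x|_p = p^{-v_p(x)} = 19^{0} = 1.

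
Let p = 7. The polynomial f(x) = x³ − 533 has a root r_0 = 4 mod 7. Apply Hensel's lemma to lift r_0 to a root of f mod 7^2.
r_1 = 25 (mod 49)

Hensel: r_{i+1} = r_i − f(r_i)/f′(r_i) mod 7^{i+2}, where f′(x) = 3x². Iterate:
  r_0 = 4 (mod 7)
  r_1 = 25 (mod 49)
Final: r = 25 with f(r) ≡ 0 mod 7^2.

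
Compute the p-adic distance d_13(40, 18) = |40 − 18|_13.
d_13(40, 18) = 1

Step 1 — x − y = 40 − 18 = 22. Step 2 — v_13(22) = 0 (factor: 22 = (13^0 · 22); the sign does not affect v_p). Step 3 — |x − y|_13 = 13^{0} = 1.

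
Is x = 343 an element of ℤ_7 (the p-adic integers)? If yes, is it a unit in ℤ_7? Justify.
x ∈ ℤ_7 but not a unit; v_7(x) = 3 > 0

ℤ_7 = {x ∈ ℚ_7 : v_7(x) ≥ 0} and ℤ_7^× = {x ∈ ℤ_7 : v_7(x) = 0}. Here v_7(343) = v_7(num) − v_7(den) = 3; compare against these criteria.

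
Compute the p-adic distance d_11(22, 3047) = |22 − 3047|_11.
d_11(22, 3047) = 1/121

Step 1 — x − y = 22 − 3047 = -3025. Step 2 — v_11(-3025) = 2 (factor: -3025 = −(11^2 · 25); the sign does not affect v_p). Step 3 — |x − y|_11 = 11^{-2} = 1/121.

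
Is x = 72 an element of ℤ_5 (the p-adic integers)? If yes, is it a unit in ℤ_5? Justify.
x ∈ ℤ_5^× (unit); v_5(x) = 0

ℤ_5 = {x ∈ ℚ_5 : v_5(x) ≥ 0} and ℤ_5^× = {x ∈ ℤ_5 : v_5(x) = 0}. Here v_5(72) = v_5(num) − v_5(den) = 0; compare against these criteria.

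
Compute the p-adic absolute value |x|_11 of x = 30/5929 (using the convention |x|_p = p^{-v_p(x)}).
|30/5929|_11 = 121

Step 1 — compute v_11(x) by factoring powers of 11 out of the numerator and denominator: v_11(30/5929) = -2. Step 2 — apply |x|_p = p^{-v_p(x)} = 11^{2} = 121.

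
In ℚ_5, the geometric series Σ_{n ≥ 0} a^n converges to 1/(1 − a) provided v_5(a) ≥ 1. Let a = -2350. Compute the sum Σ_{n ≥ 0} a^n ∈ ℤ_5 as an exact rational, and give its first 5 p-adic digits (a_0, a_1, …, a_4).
Σ a^n = 1/(1 − a) = 1/2351;  first 5 digits = (1, 0, 1, 1, 2)

v_5(a) = 2 ≥ 1, so the series converges in ℤ_5 to 1/(1 − a) = 1/(1 − (-2350)) = 1/2351. Expand this rational in ℤ_5: compute digits iteratively via d_i = x_i mod 5, x_{i+1} = (x_i − d_i)/5. The first 5 digits are (1, 0, 1, 1, 2).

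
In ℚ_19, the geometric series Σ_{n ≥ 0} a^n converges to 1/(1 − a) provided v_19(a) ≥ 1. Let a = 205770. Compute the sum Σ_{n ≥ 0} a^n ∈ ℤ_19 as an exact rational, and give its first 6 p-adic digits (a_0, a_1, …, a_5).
Σ a^n = 1/(1 − a) = -1/205769;  first 6 digits = (1, 0, 0, 11, 1, 0)

v_19(a) = 3 ≥ 1, so the series converges in ℤ_19 to 1/(1 − a) = 1/(1 − 205770) = -1/205769. Expand this rational in ℤ_19: compute digits iteratively via d_i = x_i mod 19, x_{i+1} = (x_i − d_i)/19. The first 6 digits are (1, 0, 0, 11, 1, 0).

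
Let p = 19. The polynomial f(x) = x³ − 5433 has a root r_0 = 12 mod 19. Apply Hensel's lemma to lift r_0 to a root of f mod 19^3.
r_2 = 4325 (mod 6859)

Hensel: r_{i+1} = r_i − f(r_i)/f′(r_i) mod 19^{i+2}, where f′(x) = 3x². Iterate:
  r_0 = 12 (mod 19)
  r_1 = 354 (mod 361)
  r_2 = 4325 (mod 6859)
Final: r = 4325 with f(r) ≡ 0 mod 19^3.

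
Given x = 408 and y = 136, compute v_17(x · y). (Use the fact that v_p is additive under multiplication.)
v_17(55488) = 2

v_p(x) = 1 (factor: 408 = 17^1 · 24); v_p(y) = 1 (factor: 136 = 17^1 · 8). Additivity: v_p(xy) = v_p(x) + v_p(y) = 1 + 1 = 2. (Direct check: xy = 55488 = 17^2 · (192).)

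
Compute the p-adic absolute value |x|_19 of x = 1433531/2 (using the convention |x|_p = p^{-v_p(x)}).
|1433531/2|_19 = 1/130321

Step 1 — compute v_19(x) by factoring powers of 19 out of the numerator and denominator: v_19(1433531/2) = 4. Step 2 — apply |x|_p = p^{-v_p(x)} = 19^{-4} = 1/130321.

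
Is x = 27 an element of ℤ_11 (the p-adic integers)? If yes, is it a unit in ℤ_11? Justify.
x ∈ ℤ_11^× (unit); v_11(x) = 0

ℤ_11 = {x ∈ ℚ_11 : v_11(x) ≥ 0} and ℤ_11^× = {x ∈ ℤ_11 : v_11(x) = 0}. Here v_11(27) = v_11(num) − v_11(den) = 0; compare against these criteria.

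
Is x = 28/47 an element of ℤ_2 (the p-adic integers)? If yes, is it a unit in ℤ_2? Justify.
x ∈ ℤ_2 but not a unit; v_2(x) = 2 > 0

ℤ_2 = {x ∈ ℚ_2 : v_2(x) ≥ 0} and ℤ_2^× = {x ∈ ℤ_2 : v_2(x) = 0}. Here v_2(28/47) = v_2(num) − v_2(den) = 2; compare against these criteria.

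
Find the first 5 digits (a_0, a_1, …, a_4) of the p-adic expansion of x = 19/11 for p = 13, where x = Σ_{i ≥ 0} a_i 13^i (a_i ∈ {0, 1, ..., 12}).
(a_0, …, a_4) = (10, 10, 11, 5, 9)

v_13(19/11) = 0 (numerator and denominator both coprime to 13), so x ∈ ℤ_13^×. Compute digits iteratively via a_i = x_i mod 13, x_{i+1} = (x_i − a_i)/13, with x_0 = x:
  x_0 = 19/11;  a_0 = 10;  x_1 = (x_0 − 10)/13 = -7/11
  x_1 = -7/11;  a_1 = 10;  x_2 = (x_1 − 10)/13 = -9/11
  x_2 = -9/11;  a_2 = 11;  x_3 = (x_2 − 11)/13 = -10/11
  x_3 = -10/11;  a_3 = 5;  x_4 = (x_3 − 5)/13 = -5/11
  x_4 = -5/11;  a_4 = 9;  x_5 = (x_4 − 9)/13 = -8/11
Digits: (10, 10, 11, 5, 9).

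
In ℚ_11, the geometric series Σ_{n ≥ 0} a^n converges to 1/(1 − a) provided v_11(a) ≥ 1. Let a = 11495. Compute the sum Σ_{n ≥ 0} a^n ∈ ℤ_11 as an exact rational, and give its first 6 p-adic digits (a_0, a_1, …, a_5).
Σ a^n = 1/(1 − a) = -1/11494;  first 6 digits = (1, 0, 7, 8, 5, 6)

v_11(a) = 2 ≥ 1, so the series converges in ℤ_11 to 1/(1 − a) = 1/(1 − 11495) = -1/11494. Expand this rational in ℤ_11: compute digits iteratively via d_i = x_i mod 11, x_{i+1} = (x_i − d_i)/11. The first 6 digits are (1, 0, 7, 8, 5, 6).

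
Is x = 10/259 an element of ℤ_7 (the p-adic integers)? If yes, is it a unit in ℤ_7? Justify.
x ∉ ℤ_7 (v_7(x) = -1 < 0)

ℤ_7 = {x ∈ ℚ_7 : v_7(x) ≥ 0} and ℤ_7^× = {x ∈ ℤ_7 : v_7(x) = 0}. Here v_7(10/259) = v_7(num) − v_7(den) = -1; compare against these criteria.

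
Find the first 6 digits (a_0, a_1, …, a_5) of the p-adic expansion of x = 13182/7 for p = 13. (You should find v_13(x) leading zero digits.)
(a_0, …, a_5) = (0, 0, 0, 12, 1, 11)

v_13(13182/7) = 3, so a_0 = ... = a_2 = 0. Factor out: x = 13^3 · u with u = 6/7 a unit in ℤ_13. Expand u iteratively via a_{v+i} = u_i mod 13, u_{i+1} = (u_i − a_{v+i})/13:
  u_0 = 6/7;  a_3 = 12;  u_1 = (u_0 − 12)/13 = -6/7
  u_1 = -6/7;  a_4 = 1;  u_2 = (u_1 − 1)/13 = -1/7
  u_2 = -1/7;  a_5 = 11;  u_3 = (u_2 − 11)/13 = -6/7
Digits: (0, 0, 0, 12, 1, 11).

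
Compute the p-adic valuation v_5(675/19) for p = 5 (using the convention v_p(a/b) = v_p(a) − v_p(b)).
v_5(675/19) = 2

Factor powers of 5 from the numerator and denominator of the reduced fraction: 675 = 5^2 · 27 and 19 = 5^0 · 19. Apply v_p(a/b) = v_p(a) − v_p(b): v_5(675/19) = 2 − 0 = 2.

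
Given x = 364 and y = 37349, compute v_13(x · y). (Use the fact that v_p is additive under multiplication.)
v_13(13595036) = 4

v_p(x) = 1 (factor: 364 = 13^1 · 28); v_p(y) = 3 (factor: 37349 = 13^3 · 17). Additivity: v_p(xy) = v_p(x) + v_p(y) = 1 + 3 = 4. (Direct check: xy = 13595036 = 13^4 · (476).)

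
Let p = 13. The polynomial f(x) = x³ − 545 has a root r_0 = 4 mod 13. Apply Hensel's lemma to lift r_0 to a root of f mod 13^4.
r_3 = 95 (mod 28561)

Hensel: r_{i+1} = r_i − f(r_i)/f′(r_i) mod 13^{i+2}, where f′(x) = 3x². Iterate:
  r_0 = 4 (mod 13)
  r_1 = 95 (mod 169)
  r_2 = 95 (mod 2197)
  r_3 = 95 (mod 28561)
Final: r = 95 with f(r) ≡ 0 mod 13^4.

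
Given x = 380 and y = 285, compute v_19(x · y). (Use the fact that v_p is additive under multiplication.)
v_19(108300) = 2

v_p(x) = 1 (factor: 380 = 19^1 · 20); v_p(y) = 1 (factor: 285 = 19^1 · 15). Additivity: v_p(xy) = v_p(x) + v_p(y) = 1 + 1 = 2. (Direct check: xy = 108300 = 19^2 · (300).)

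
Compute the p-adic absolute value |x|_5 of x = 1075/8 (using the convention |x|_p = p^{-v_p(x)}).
|1075/8|_5 = 1/25

Step 1 — compute v_5(x) by factoring powers of 5 out of the numerator and denominator: v_5(1075/8) = 2. Step 2 — apply |x|_p = p^{-v_p(x)} = 5^{-2} = 1/25.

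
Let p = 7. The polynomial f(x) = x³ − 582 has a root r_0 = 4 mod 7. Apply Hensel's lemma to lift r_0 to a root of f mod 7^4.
r_3 = 2377 (mod 2401)

Hensel: r_{i+1} = r_i − f(r_i)/f′(r_i) mod 7^{i+2}, where f′(x) = 3x². Iterate:
  r_0 = 4 (mod 7)
  r_1 = 25 (mod 49)
  r_2 = 319 (mod 343)
  r_3 = 2377 (mod 2401)
Final: r = 2377 with f(r) ≡ 0 mod 7^4.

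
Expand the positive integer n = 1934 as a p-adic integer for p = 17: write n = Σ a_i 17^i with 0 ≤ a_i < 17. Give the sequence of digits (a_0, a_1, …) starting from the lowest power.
(a_0, a_1, …) = (13, 11, 6)

Repeated division by 17 gives the digits low-to-high: 1934 = 13 + 11·17^1 + 6·17^2. Digit sequence: (13, 11, 6).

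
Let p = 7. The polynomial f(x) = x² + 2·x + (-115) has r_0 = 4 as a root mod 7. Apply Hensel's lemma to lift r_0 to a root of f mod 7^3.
r_2 = 165 (mod 343)

Hensel: r_{i+1} = r_i − f(r_i)·(f′(r_i))^{-1} mod 7^{i+2}, f′(x) = 2x + 2. Iterate:
  r_0 = 4 (mod 7)
  r_1 = 18 (mod 49)
  r_2 = 165 (mod 343)
Final: r = 165 satisfies f(r) ≡ 0 mod 7^3.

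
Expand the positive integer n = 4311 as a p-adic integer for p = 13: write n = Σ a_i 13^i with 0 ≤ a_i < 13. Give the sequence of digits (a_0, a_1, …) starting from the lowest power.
(a_0, a_1, …) = (8, 6, 12, 1)

Repeated division by 13 gives the digits low-to-high: 4311 = 8 + 6·13^1 + 12·13^2 + 1·13^3. Digit sequence: (8, 6, 12, 1).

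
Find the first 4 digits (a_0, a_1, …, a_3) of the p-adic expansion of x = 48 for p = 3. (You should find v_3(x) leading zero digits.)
(a_0, …, a_3) = (0, 1, 2, 1)

v_3(48) = 1, so a_0 = ... = a_0 = 0. Factor out: x = 3^1 · u with u = 16 a unit in ℤ_3. Expand u iteratively via a_{v+i} = u_i mod 3, u_{i+1} = (u_i − a_{v+i})/3:
  u_0 = 16;  a_1 = 1;  u_1 = (u_0 − 1)/3 = 5
  u_1 = 5;  a_2 = 2;  u_2 = (u_1 − 2)/3 = 1
  u_2 = 1;  a_3 = 1;  u_3 = (u_2 − 1)/3 = 0
Digits: (0, 1, 2, 1).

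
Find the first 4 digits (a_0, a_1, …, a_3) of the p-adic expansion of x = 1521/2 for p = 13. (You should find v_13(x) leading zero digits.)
(a_0, …, a_3) = (0, 0, 11, 6)

v_13(1521/2) = 2, so a_0 = ... = a_1 = 0. Factor out: x = 13^2 · u with u = 9/2 a unit in ℤ_13. Expand u iteratively via a_{v+i} = u_i mod 13, u_{i+1} = (u_i − a_{v+i})/13:
  u_0 = 9/2;  a_2 = 11;  u_1 = (u_0 − 11)/13 = -1/2
  u_1 = -1/2;  a_3 = 6;  u_2 = (u_1 − 6)/13 = -1/2
Digits: (0, 0, 11, 6).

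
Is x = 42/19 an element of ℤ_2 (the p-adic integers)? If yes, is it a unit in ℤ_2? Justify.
x ∈ ℤ_2 but not a unit; v_2(x) = 1 > 0

ℤ_2 = {x ∈ ℚ_2 : v_2(x) ≥ 0} and ℤ_2^× = {x ∈ ℤ_2 : v_2(x) = 0}. Here v_2(42/19) = v_2(num) − v_2(den) = 1; compare against these criteria.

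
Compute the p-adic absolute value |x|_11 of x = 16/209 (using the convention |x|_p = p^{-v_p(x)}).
|16/209|_11 = 11

Step 1 — compute v_11(x) by factoring powers of 11 out of the numerator and denominator: v_11(16/209) = -1. Step 2 — apply |x|_p = p^{-v_p(x)} = 11^{1} = 11.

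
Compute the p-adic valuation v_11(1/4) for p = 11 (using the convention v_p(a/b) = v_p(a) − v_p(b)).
v_11(1/4) = 0

Factor powers of 11 from the numerator and denominator of the reduced fraction: 1 = 11^0 · 1 and 4 = 11^0 · 4. Apply v_p(a/b) = v_p(a) − v_p(b): v_11(1/4) = 0 − 0 = 0.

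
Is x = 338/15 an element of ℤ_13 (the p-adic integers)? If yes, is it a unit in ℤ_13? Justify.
x ∈ ℤ_13 but not a unit; v_13(x) = 2 > 0

ℤ_13 = {x ∈ ℚ_13 : v_13(x) ≥ 0} and ℤ_13^× = {x ∈ ℤ_13 : v_13(x) = 0}. Here v_13(338/15) = v_13(num) − v_13(den) = 2; compare against these criteria.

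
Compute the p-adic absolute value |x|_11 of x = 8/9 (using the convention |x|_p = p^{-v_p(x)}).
|8/9|_11 = 1

Step 1 — compute v_11(x) by factoring powers of 11 out of the numerator and denominator: v_11(8/9) = 0. Step 2 — apply |x|_p = p^{-v_p(x)} = 11^{0} = 1.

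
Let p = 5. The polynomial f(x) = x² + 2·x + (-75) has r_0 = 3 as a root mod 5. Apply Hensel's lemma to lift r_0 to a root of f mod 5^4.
r_3 = 273 (mod 625)

Hensel: r_{i+1} = r_i − f(r_i)·(f′(r_i))^{-1} mod 5^{i+2}, f′(x) = 2x + 2. Iterate:
  r_0 = 3 (mod 5)
  r_1 = 23 (mod 25)
  r_2 = 23 (mod 125)
  r_3 = 273 (mod 625)
Final: r = 273 satisfies f(r) ≡ 0 mod 5^4.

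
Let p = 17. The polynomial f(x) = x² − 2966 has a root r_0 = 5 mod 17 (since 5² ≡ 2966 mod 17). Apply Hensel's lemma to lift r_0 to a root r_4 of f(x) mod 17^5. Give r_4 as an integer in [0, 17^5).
r_4 = 1260368 (mod 1419857)

Hensel's recurrence: r_{i+1} = r_i − f(r_i)·(f′(r_i))^{-1} mod 17^{i+2}, with f′(x) = 2x. Iterate:
  r_0 = 5 (mod 17)
  r_1 = 39 (mod 289)
  r_2 = 2640 (mod 4913)
  r_3 = 7553 (mod 83521)
  r_4 = 1260368 (mod 1419857)
Final: r_4 = 1260368, and one checks f(r_4) ≡ 0 mod 17^5.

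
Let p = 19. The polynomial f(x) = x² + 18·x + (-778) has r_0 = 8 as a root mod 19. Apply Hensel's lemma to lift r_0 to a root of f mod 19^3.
r_2 = 4017 (mod 6859)

Hensel: r_{i+1} = r_i − f(r_i)·(f′(r_i))^{-1} mod 19^{i+2}, f′(x) = 2x + 18. Iterate:
  r_0 = 8 (mod 19)
  r_1 = 46 (mod 361)
  r_2 = 4017 (mod 6859)
Final: r = 4017 satisfies f(r) ≡ 0 mod 19^3.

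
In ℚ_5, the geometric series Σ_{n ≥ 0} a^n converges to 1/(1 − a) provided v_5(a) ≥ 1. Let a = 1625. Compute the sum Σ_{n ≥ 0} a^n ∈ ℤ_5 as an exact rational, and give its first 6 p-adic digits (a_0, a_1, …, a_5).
Σ a^n = 1/(1 − a) = -1/1624;  first 6 digits = (1, 0, 0, 3, 2, 0)

v_5(a) = 3 ≥ 1, so the series converges in ℤ_5 to 1/(1 − a) = 1/(1 − 1625) = -1/1624. Expand this rational in ℤ_5: compute digits iteratively via d_i = x_i mod 5, x_{i+1} = (x_i − d_i)/5. The first 6 digits are (1, 0, 0, 3, 2, 0).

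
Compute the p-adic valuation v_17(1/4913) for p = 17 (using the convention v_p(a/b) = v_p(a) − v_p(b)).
v_17(1/4913) = -3

Factor powers of 17 from the numerator and denominator of the reduced fraction: 1 = 17^0 · 1 and 4913 = 17^3 · 1. Apply v_p(a/b) = v_p(a) − v_p(b): v_17(1/4913) = 0 − 3 = -3.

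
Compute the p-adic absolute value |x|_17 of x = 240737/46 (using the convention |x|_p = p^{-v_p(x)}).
|240737/46|_17 = 1/4913

Step 1 — compute v_17(x) by factoring powers of 17 out of the numerator and denominator: v_17(240737/46) = 3. Step 2 — apply |x|_p = p^{-v_p(x)} = 17^{-3} = 1/4913.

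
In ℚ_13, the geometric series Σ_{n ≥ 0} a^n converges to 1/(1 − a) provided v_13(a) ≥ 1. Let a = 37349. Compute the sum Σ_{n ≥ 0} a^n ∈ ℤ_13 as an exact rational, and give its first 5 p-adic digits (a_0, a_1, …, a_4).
Σ a^n = 1/(1 − a) = -1/37348;  first 5 digits = (1, 0, 0, 4, 1)

v_13(a) = 3 ≥ 1, so the series converges in ℤ_13 to 1/(1 − a) = 1/(1 − 37349) = -1/37348. Expand this rational in ℤ_13: compute digits iteratively via d_i = x_i mod 13, x_{i+1} = (x_i − d_i)/13. The first 5 digits are (1, 0, 0, 4, 1).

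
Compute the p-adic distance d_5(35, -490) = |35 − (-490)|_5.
d_5(35, -490) = 1/25

Step 1 — x − y = 35 − (-490) = 525. Step 2 — v_5(525) = 2 (factor: 525 = (5^2 · 21); the sign does not affect v_p). Step 3 — |x − y|_5 = 5^{-2} = 1/25.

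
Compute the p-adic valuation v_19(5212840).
v_19(5212840) = 4

v_19(n) is the largest exponent k such that 19^k divides n. Factor out: 5212840 = 19^4 · 40. (Sign doesn't affect v_p.) So v_19(5212840) = 4.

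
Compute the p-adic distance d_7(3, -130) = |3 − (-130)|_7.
d_7(3, -130) = 1/7

Step 1 — x − y = 3 − (-130) = 133. Step 2 — v_7(133) = 1 (factor: 133 = (7^1 · 19); the sign does not affect v_p). Step 3 — |x − y|_7 = 7^{-1} = 1/7.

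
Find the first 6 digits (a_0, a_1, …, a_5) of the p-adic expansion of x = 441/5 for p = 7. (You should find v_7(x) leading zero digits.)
(a_0, …, a_5) = (0, 0, 6, 5, 2, 1)

v_7(441/5) = 2, so a_0 = ... = a_1 = 0. Factor out: x = 7^2 · u with u = 9/5 a unit in ℤ_7. Expand u iteratively via a_{v+i} = u_i mod 7, u_{i+1} = (u_i − a_{v+i})/7:
  u_0 = 9/5;  a_2 = 6;  u_1 = (u_0 − 6)/7 = -3/5
  u_1 = -3/5;  a_3 = 5;  u_2 = (u_1 − 5)/7 = -4/5
  u_2 = -4/5;  a_4 = 2;  u_3 = (u_2 − 2)/7 = -2/5
  u_3 = -2/5;  a_5 = 1;  u_4 = (u_3 − 1)/7 = -1/5
Digits: (0, 0, 6, 5, 2, 1).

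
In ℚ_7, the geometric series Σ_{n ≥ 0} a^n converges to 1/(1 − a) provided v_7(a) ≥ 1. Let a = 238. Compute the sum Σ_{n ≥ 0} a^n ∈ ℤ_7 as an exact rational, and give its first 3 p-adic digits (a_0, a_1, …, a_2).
Σ a^n = 1/(1 − a) = -1/237;  first 3 digits = (1, 6, 5)

v_7(a) = 1 ≥ 1, so the series converges in ℤ_7 to 1/(1 − a) = 1/(1 − 238) = -1/237. Expand this rational in ℤ_7: compute digits iteratively via d_i = x_i mod 7, x_{i+1} = (x_i − d_i)/7. The first 3 digits are (1, 6, 5).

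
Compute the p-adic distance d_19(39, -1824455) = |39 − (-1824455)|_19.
d_19(39, -1824455) = 1/130321

Step 1 — x − y = 39 − (-1824455) = 1824494. Step 2 — v_19(1824494) = 4 (factor: 1824494 = (19^4 · 14); the sign does not affect v_p). Step 3 — |x − y|_19 = 19^{-4} = 1/130321.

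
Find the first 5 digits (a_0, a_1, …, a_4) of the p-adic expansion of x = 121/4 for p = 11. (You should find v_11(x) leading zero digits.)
(a_0, …, a_4) = (0, 0, 3, 8, 2)

v_11(121/4) = 2, so a_0 = ... = a_1 = 0. Factor out: x = 11^2 · u with u = 1/4 a unit in ℤ_11. Expand u iteratively via a_{v+i} = u_i mod 11, u_{i+1} = (u_i − a_{v+i})/11:
  u_0 = 1/4;  a_2 = 3;  u_1 = (u_0 − 3)/11 = -1/4
  u_1 = -1/4;  a_3 = 8;  u_2 = (u_1 − 8)/11 = -3/4
  u_2 = -3/4;  a_4 = 2;  u_3 = (u_2 − 2)/11 = -1/4
Digits: (0, 0, 3, 8, 2).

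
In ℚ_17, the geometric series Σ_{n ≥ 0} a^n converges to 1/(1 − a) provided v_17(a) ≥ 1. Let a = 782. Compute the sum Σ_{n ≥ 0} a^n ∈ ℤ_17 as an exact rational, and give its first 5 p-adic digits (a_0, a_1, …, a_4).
Σ a^n = 1/(1 − a) = -1/781;  first 5 digits = (1, 12, 10, 16, 16)

v_17(a) = 1 ≥ 1, so the series converges in ℤ_17 to 1/(1 − a) = 1/(1 − 782) = -1/781. Expand this rational in ℤ_17: compute digits iteratively via d_i = x_i mod 17, x_{i+1} = (x_i − d_i)/17. The first 5 digits are (1, 12, 10, 16, 16).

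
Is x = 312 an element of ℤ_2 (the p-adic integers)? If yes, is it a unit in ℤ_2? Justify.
x ∈ ℤ_2 but not a unit; v_2(x) = 3 > 0

ℤ_2 = {x ∈ ℚ_2 : v_2(x) ≥ 0} and ℤ_2^× = {x ∈ ℤ_2 : v_2(x) = 0}. Here v_2(312) = v_2(num) − v_2(den) = 3; compare against these criteria.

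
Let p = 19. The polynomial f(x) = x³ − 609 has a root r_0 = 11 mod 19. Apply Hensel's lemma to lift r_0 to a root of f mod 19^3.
r_2 = 6509 (mod 6859)

Hensel: r_{i+1} = r_i − f(r_i)/f′(r_i) mod 19^{i+2}, where f′(x) = 3x². Iterate:
  r_0 = 11 (mod 19)
  r_1 = 11 (mod 361)
  r_2 = 6509 (mod 6859)
Final: r = 6509 with f(r) ≡ 0 mod 19^3.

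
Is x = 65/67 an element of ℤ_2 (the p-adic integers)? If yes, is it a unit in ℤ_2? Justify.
x ∈ ℤ_2^× (unit); v_2(x) = 0

ℤ_2 = {x ∈ ℚ_2 : v_2(x) ≥ 0} and ℤ_2^× = {x ∈ ℤ_2 : v_2(x) = 0}. Here v_2(65/67) = v_2(num) − v_2(den) = 0; compare against these criteria.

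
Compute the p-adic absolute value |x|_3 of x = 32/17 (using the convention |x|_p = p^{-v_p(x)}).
|32/17|_3 = 1

Step 1 — compute v_3(x) by factoring powers of 3 out of the numerator and denominator: v_3(32/17) = 0. Step 2 — apply |x|_p = p^{-v_p(x)} = 3^{0} = 1.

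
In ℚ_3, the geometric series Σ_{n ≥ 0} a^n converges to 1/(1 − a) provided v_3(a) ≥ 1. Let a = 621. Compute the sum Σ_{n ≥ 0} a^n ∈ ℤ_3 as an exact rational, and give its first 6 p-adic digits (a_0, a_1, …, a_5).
Σ a^n = 1/(1 − a) = -1/620;  first 6 digits = (1, 0, 0, 2, 1, 2)

v_3(a) = 3 ≥ 1, so the series converges in ℤ_3 to 1/(1 − a) = 1/(1 − 621) = -1/620. Expand this rational in ℤ_3: compute digits iteratively via d_i = x_i mod 3, x_{i+1} = (x_i − d_i)/3. The first 6 digits are (1, 0, 0, 2, 1, 2).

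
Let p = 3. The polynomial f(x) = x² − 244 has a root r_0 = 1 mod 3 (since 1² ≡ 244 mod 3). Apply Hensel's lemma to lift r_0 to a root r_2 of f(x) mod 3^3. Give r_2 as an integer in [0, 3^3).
r_2 = 1 (mod 27)

Hensel's recurrence: r_{i+1} = r_i − f(r_i)·(f′(r_i))^{-1} mod 3^{i+2}, with f′(x) = 2x. Iterate:
  r_0 = 1 (mod 3)
  r_1 = 1 (mod 9)
  r_2 = 1 (mod 27)
Final: r_2 = 1, and one checks f(r_2) ≡ 0 mod 3^3.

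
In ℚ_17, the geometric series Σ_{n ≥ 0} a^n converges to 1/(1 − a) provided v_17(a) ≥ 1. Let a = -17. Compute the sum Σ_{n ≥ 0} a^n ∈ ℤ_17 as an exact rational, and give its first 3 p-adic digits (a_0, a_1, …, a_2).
Σ a^n = 1/(1 − a) = 1/18;  first 3 digits = (1, 16, 0)

v_17(a) = 1 ≥ 1, so the series converges in ℤ_17 to 1/(1 − a) = 1/(1 − (-17)) = 1/18. Expand this rational in ℤ_17: compute digits iteratively via d_i = x_i mod 17, x_{i+1} = (x_i − d_i)/17. The first 3 digits are (1, 16, 0).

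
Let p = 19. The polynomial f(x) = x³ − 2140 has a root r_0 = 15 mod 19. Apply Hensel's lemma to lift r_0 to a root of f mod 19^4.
r_3 = 122090 (mod 130321)

Hensel: r_{i+1} = r_i − f(r_i)/f′(r_i) mod 19^{i+2}, where f′(x) = 3x². Iterate:
  r_0 = 15 (mod 19)
  r_1 = 72 (mod 361)
  r_2 = 5487 (mod 6859)
  r_3 = 122090 (mod 130321)
Final: r = 122090 with f(r) ≡ 0 mod 19^4.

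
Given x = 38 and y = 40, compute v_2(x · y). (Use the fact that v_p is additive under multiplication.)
v_2(1520) = 4

v_p(x) = 1 (factor: 38 = 2^1 · 19); v_p(y) = 3 (factor: 40 = 2^3 · 5). Additivity: v_p(xy) = v_p(x) + v_p(y) = 1 + 3 = 4. (Direct check: xy = 1520 = 2^4 · (95).)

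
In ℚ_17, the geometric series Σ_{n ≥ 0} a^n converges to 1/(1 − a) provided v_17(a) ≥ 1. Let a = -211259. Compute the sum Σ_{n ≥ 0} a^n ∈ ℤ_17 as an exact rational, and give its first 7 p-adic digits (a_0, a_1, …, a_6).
Σ a^n = 1/(1 − a) = 1/211260;  first 7 digits = (1, 0, 0, 8, 14, 16, 12)

v_17(a) = 3 ≥ 1, so the series converges in ℤ_17 to 1/(1 − a) = 1/(1 − (-211259)) = 1/211260. Expand this rational in ℤ_17: compute digits iteratively via d_i = x_i mod 17, x_{i+1} = (x_i − d_i)/17. The first 7 digits are (1, 0, 0, 8, 14, 16, 12).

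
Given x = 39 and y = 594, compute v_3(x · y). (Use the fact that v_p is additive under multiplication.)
v_3(23166) = 4

v_p(x) = 1 (factor: 39 = 3^1 · 13); v_p(y) = 3 (factor: 594 = 3^3 · 22). Additivity: v_p(xy) = v_p(x) + v_p(y) = 1 + 3 = 4. (Direct check: xy = 23166 = 3^4 · (286).)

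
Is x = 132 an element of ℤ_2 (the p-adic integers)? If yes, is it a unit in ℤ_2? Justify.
x ∈ ℤ_2 but not a unit; v_2(x) = 2 > 0

ℤ_2 = {x ∈ ℚ_2 : v_2(x) ≥ 0} and ℤ_2^× = {x ∈ ℤ_2 : v_2(x) = 0}. Here v_2(132) = v_2(num) − v_2(den) = 2; compare against these criteria.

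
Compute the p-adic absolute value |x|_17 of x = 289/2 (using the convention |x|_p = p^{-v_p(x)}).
|289/2|_17 = 1/289

Step 1 — compute v_17(x) by factoring powers of 17 out of the numerator and denominator: v_17(289/2) = 2. Step 2 — apply |x|_p = p^{-v_p(x)} = 17^{-2} = 1/289.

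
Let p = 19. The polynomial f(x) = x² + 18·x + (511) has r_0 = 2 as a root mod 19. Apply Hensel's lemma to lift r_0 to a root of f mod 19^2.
r_1 = 59 (mod 361)

Hensel: r_{i+1} = r_i − f(r_i)·(f′(r_i))^{-1} mod 19^{i+2}, f′(x) = 2x + 18. Iterate:
  r_0 = 2 (mod 19)
  r_1 = 59 (mod 361)
Final: r = 59 satisfies f(r) ≡ 0 mod 19^2.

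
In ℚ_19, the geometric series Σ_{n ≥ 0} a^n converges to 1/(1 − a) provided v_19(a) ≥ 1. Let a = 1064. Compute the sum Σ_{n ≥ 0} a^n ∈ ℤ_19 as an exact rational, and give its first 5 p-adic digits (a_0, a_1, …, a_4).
Σ a^n = 1/(1 − a) = -1/1063;  first 5 digits = (1, 18, 3, 12, 18)

v_19(a) = 1 ≥ 1, so the series converges in ℤ_19 to 1/(1 − a) = 1/(1 − 1064) = -1/1063. Expand this rational in ℤ_19: compute digits iteratively via d_i = x_i mod 19, x_{i+1} = (x_i − d_i)/19. The first 5 digits are (1, 18, 3, 12, 18).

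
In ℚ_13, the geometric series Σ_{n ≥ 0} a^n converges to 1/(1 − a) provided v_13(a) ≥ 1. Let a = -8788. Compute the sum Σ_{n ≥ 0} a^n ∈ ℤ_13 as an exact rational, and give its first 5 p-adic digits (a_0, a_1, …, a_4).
Σ a^n = 1/(1 − a) = 1/8789;  first 5 digits = (1, 0, 0, 9, 12)

v_13(a) = 3 ≥ 1, so the series converges in ℤ_13 to 1/(1 − a) = 1/(1 − (-8788)) = 1/8789. Expand this rational in ℤ_13: compute digits iteratively via d_i = x_i mod 13, x_{i+1} = (x_i − d_i)/13. The first 5 digits are (1, 0, 0, 9, 12).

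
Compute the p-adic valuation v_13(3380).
v_13(3380) = 2

v_13(n) is the largest exponent k such that 13^k divides n. Factor out: 3380 = 13^2 · 20. (Sign doesn't affect v_p.) So v_13(3380) = 2.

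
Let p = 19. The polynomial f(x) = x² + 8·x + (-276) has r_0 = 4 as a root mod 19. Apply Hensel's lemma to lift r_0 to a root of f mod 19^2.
r_1 = 289 (mod 361)

Hensel: r_{i+1} = r_i − f(r_i)·(f′(r_i))^{-1} mod 19^{i+2}, f′(x) = 2x + 8. Iterate:
  r_0 = 4 (mod 19)
  r_1 = 289 (mod 361)
Final: r = 289 satisfies f(r) ≡ 0 mod 19^2.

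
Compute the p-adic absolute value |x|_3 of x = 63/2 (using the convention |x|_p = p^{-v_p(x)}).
|63/2|_3 = 1/9

Step 1 — compute v_3(x) by factoring powers of 3 out of the numerator and denominator: v_3(63/2) = 2. Step 2 — apply |x|_p = p^{-v_p(x)} = 3^{-2} = 1/9.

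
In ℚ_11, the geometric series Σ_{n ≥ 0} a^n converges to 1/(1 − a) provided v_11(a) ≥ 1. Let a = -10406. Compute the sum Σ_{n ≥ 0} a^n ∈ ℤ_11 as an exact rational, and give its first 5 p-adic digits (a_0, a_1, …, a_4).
Σ a^n = 1/(1 − a) = 1/10407;  first 5 digits = (1, 0, 2, 3, 3)

v_11(a) = 2 ≥ 1, so the series converges in ℤ_11 to 1/(1 − a) = 1/(1 − (-10406)) = 1/10407. Expand this rational in ℤ_11: compute digits iteratively via d_i = x_i mod 11, x_{i+1} = (x_i − d_i)/11. The first 5 digits are (1, 0, 2, 3, 3).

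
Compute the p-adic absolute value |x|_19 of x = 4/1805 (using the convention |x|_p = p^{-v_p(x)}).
|4/1805|_19 = 361

Step 1 — compute v_19(x) by factoring powers of 19 out of the numerator and denominator: v_19(4/1805) = -2. Step 2 — apply |x|_p = p^{-v_p(x)} = 19^{2} = 361.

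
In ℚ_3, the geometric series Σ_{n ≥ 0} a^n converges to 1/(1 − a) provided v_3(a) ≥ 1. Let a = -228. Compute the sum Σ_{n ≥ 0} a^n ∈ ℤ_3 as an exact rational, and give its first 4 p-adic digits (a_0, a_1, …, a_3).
Σ a^n = 1/(1 − a) = 1/229;  first 4 digits = (1, 2, 2, 1)

v_3(a) = 1 ≥ 1, so the series converges in ℤ_3 to 1/(1 − a) = 1/(1 − (-228)) = 1/229. Expand this rational in ℤ_3: compute digits iteratively via d_i = x_i mod 3, x_{i+1} = (x_i − d_i)/3. The first 4 digits are (1, 2, 2, 1).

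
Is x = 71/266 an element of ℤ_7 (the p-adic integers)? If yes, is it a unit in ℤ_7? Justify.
x ∉ ℤ_7 (v_7(x) = -1 < 0)

ℤ_7 = {x ∈ ℚ_7 : v_7(x) ≥ 0} and ℤ_7^× = {x ∈ ℤ_7 : v_7(x) = 0}. Here v_7(71/266) = v_7(num) − v_7(den) = -1; compare against these criteria.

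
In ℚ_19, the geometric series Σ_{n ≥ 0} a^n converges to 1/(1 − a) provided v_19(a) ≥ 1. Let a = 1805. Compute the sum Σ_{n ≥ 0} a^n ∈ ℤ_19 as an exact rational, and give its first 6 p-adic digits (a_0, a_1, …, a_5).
Σ a^n = 1/(1 − a) = -1/1804;  first 6 digits = (1, 0, 5, 0, 6, 1)

v_19(a) = 2 ≥ 1, so the series converges in ℤ_19 to 1/(1 − a) = 1/(1 − 1805) = -1/1804. Expand this rational in ℤ_19: compute digits iteratively via d_i = x_i mod 19, x_{i+1} = (x_i − d_i)/19. The first 6 digits are (1, 0, 5, 0, 6, 1).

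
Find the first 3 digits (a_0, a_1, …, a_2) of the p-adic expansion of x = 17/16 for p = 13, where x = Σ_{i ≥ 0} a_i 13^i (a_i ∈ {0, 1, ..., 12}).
(a_0, …, a_2) = (10, 5, 2)

v_13(17/16) = 0 (numerator and denominator both coprime to 13), so x ∈ ℤ_13^×. Compute digits iteratively via a_i = x_i mod 13, x_{i+1} = (x_i − a_i)/13, with x_0 = x:
  x_0 = 17/16;  a_0 = 10;  x_1 = (x_0 − 10)/13 = -11/16
  x_1 = -11/16;  a_1 = 5;  x_2 = (x_1 − 5)/13 = -7/16
  x_2 = -7/16;  a_2 = 2;  x_3 = (x_2 − 2)/13 = -3/16
Digits: (10, 5, 2).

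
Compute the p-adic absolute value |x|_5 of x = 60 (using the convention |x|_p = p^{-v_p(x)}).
|60|_5 = 1/5

Step 1 — compute v_5(x) by factoring powers of 5 out of the numerator and denominator: v_5(60) = 1. Step 2 — apply |x|_p = p^{-v_p(x)} = 5^{-1} = 1/5.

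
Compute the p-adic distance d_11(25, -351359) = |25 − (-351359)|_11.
d_11(25, -351359) = 1/14641

Step 1 — x − y = 25 − (-351359) = 351384. Step 2 — v_11(351384) = 4 (factor: 351384 = (11^4 · 24); the sign does not affect v_p). Step 3 — |x − y|_11 = 11^{-4} = 1/14641.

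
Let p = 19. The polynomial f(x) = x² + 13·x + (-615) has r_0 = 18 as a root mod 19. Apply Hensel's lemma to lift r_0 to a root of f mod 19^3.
r_2 = 4749 (mod 6859)

Hensel: r_{i+1} = r_i − f(r_i)·(f′(r_i))^{-1} mod 19^{i+2}, f′(x) = 2x + 13. Iterate:
  r_0 = 18 (mod 19)
  r_1 = 56 (mod 361)
  r_2 = 4749 (mod 6859)
Final: r = 4749 satisfies f(r) ≡ 0 mod 19^3.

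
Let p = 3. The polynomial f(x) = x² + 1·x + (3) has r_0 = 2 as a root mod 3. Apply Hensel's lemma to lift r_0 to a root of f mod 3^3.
r_2 = 11 (mod 27)

Hensel: r_{i+1} = r_i − f(r_i)·(f′(r_i))^{-1} mod 3^{i+2}, f′(x) = 2x + 1. Iterate:
  r_0 = 2 (mod 3)
  r_1 = 2 (mod 9)
  r_2 = 11 (mod 27)
Final: r = 11 satisfies f(r) ≡ 0 mod 3^3.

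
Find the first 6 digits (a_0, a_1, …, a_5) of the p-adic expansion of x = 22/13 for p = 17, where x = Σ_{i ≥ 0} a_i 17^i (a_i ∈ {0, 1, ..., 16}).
(a_0, …, a_5) = (3, 13, 11, 15, 3, 5)

v_17(22/13) = 0 (numerator and denominator both coprime to 17), so x ∈ ℤ_17^×. Compute digits iteratively via a_i = x_i mod 17, x_{i+1} = (x_i − a_i)/17, with x_0 = x:
  x_0 = 22/13;  a_0 = 3;  x_1 = (x_0 − 3)/17 = -1/13
  x_1 = -1/13;  a_1 = 13;  x_2 = (x_1 − 13)/17 = -10/13
  x_2 = -10/13;  a_2 = 11;  x_3 = (x_2 − 11)/17 = -9/13
  x_3 = -9/13;  a_3 = 15;  x_4 = (x_3 − 15)/17 = -12/13
  x_4 = -12/13;  a_4 = 3;  x_5 = (x_4 − 3)/17 = -3/13
  x_5 = -3/13;  a_5 = 5;  x_6 = (x_5 − 5)/17 = -4/13
Digits: (3, 13, 11, 15, 3, 5).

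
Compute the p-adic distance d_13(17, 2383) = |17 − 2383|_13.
d_13(17, 2383) = 1/169

Step 1 — x − y = 17 − 2383 = -2366. Step 2 — v_13(-2366) = 2 (factor: -2366 = −(13^2 · 14); the sign does not affect v_p). Step 3 — |x − y|_13 = 13^{-2} = 1/169.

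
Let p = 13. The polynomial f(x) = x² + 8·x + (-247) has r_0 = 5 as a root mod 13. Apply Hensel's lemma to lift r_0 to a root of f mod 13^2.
r_1 = 109 (mod 169)

Hensel: r_{i+1} = r_i − f(r_i)·(f′(r_i))^{-1} mod 13^{i+2}, f′(x) = 2x + 8. Iterate:
  r_0 = 5 (mod 13)
  r_1 = 109 (mod 169)
Final: r = 109 satisfies f(r) ≡ 0 mod 13^2.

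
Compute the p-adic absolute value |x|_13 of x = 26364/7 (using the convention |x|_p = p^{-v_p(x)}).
|26364/7|_13 = 1/2197

Step 1 — compute v_13(x) by factoring powers of 13 out of the numerator and denominator: v_13(26364/7) = 3. Step 2 — apply |x|_p = p^{-v_p(x)} = 13^{-3} = 1/2197.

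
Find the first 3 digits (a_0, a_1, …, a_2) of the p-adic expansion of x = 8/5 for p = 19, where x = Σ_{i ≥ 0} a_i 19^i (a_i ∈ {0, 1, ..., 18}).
(a_0, …, a_2) = (13, 7, 11)

v_19(8/5) = 0 (numerator and denominator both coprime to 19), so x ∈ ℤ_19^×. Compute digits iteratively via a_i = x_i mod 19, x_{i+1} = (x_i − a_i)/19, with x_0 = x:
  x_0 = 8/5;  a_0 = 13;  x_1 = (x_0 − 13)/19 = -3/5
  x_1 = -3/5;  a_1 = 7;  x_2 = (x_1 − 7)/19 = -2/5
  x_2 = -2/5;  a_2 = 11;  x_3 = (x_2 − 11)/19 = -3/5
Digits: (13, 7, 11).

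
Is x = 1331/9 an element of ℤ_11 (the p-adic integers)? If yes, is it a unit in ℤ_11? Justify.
x ∈ ℤ_11 but not a unit; v_11(x) = 3 > 0

ℤ_11 = {x ∈ ℚ_11 : v_11(x) ≥ 0} and ℤ_11^× = {x ∈ ℤ_11 : v_11(x) = 0}. Here v_11(1331/9) = v_11(num) − v_11(den) = 3; compare against these criteria.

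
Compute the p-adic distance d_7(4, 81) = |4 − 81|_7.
d_7(4, 81) = 1/7

Step 1 — x − y = 4 − 81 = -77. Step 2 — v_7(-77) = 1 (factor: -77 = −(7^1 · 11); the sign does not affect v_p). Step 3 — |x − y|_7 = 7^{-1} = 1/7.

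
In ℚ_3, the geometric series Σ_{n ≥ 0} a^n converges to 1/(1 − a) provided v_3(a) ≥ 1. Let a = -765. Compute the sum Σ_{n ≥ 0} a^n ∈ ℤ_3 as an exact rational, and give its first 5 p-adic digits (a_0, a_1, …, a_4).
Σ a^n = 1/(1 − a) = 1/766;  first 5 digits = (1, 0, 2, 1, 0)

v_3(a) = 2 ≥ 1, so the series converges in ℤ_3 to 1/(1 − a) = 1/(1 − (-765)) = 1/766. Expand this rational in ℤ_3: compute digits iteratively via d_i = x_i mod 3, x_{i+1} = (x_i − d_i)/3. The first 5 digits are (1, 0, 2, 1, 0).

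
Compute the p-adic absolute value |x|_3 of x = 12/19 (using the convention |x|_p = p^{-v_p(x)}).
|12/19|_3 = 1/3

Step 1 — compute v_3(x) by factoring powers of 3 out of the numerator and denominator: v_3(12/19) = 1. Step 2 — apply |x|_p = p^{-v_p(x)} = 3^{-1} = 1/3.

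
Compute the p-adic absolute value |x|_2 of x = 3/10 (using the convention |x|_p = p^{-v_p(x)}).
|3/10|_2 = 2

Step 1 — compute v_2(x) by factoring powers of 2 out of the numerator and denominator: v_2(3/10) = -1. Step 2 — apply |x|_p = p^{-v_p(x)} = 2^{1} = 2.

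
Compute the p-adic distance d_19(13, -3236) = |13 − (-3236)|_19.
d_19(13, -3236) = 1/361

Step 1 — x − y = 13 − (-3236) = 3249. Step 2 — v_19(3249) = 2 (factor: 3249 = (19^2 · 9); the sign does not affect v_p). Step 3 — |x − y|_19 = 19^{-2} = 1/361.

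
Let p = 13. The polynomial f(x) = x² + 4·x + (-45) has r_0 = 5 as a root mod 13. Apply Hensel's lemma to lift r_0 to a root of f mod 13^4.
r_3 = 5 (mod 28561)

Hensel: r_{i+1} = r_i − f(r_i)·(f′(r_i))^{-1} mod 13^{i+2}, f′(x) = 2x + 4. Iterate:
  r_0 = 5 (mod 13)
  r_1 = 5 (mod 169)
  r_2 = 5 (mod 2197)
  r_3 = 5 (mod 28561)
Final: r = 5 satisfies f(r) ≡ 0 mod 13^4.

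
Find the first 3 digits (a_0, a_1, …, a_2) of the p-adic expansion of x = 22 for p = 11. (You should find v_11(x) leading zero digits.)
(a_0, …, a_2) = (0, 2, 0)

v_11(22) = 1, so a_0 = ... = a_0 = 0. Factor out: x = 11^1 · u with u = 2 a unit in ℤ_11. Expand u iteratively via a_{v+i} = u_i mod 11, u_{i+1} = (u_i − a_{v+i})/11:
  u_0 = 2;  a_1 = 2;  u_1 = (u_0 − 2)/11 = 0
  u_1 = 0;  a_2 = 0;  u_2 = (u_1 − 0)/11 = 0
Digits: (0, 2, 0).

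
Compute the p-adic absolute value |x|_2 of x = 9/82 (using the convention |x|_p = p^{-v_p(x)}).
|9/82|_2 = 2

Step 1 — compute v_2(x) by factoring powers of 2 out of the numerator and denominator: v_2(9/82) = -1. Step 2 — apply |x|_p = p^{-v_p(x)} = 2^{1} = 2.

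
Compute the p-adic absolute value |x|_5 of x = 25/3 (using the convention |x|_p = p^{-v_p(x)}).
|25/3|_5 = 1/25

Step 1 — compute v_5(x) by factoring powers of 5 out of the numerator and denominator: v_5(25/3) = 2. Step 2 — apply |x|_p = p^{-v_p(x)} = 5^{-2} = 1/25.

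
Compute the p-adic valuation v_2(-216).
v_2(-216) = 3

v_2(n) is the largest exponent k such that 2^k divides n. Factor out: -216 = -2^3 · 27. (Sign doesn't affect v_p.) So v_2(-216) = 3.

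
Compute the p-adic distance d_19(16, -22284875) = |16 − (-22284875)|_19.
d_19(16, -22284875) = 1/2476099

Step 1 — x − y = 16 − (-22284875) = 22284891. Step 2 — v_19(22284891) = 5 (factor: 22284891 = (19^5 · 9); the sign does not affect v_p). Step 3 — |x − y|_19 = 19^{-5} = 1/2476099.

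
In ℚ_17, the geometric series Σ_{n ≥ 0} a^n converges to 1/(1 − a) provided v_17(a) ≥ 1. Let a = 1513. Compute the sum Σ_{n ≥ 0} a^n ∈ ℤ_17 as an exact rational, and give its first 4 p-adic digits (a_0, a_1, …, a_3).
Σ a^n = 1/(1 − a) = -1/1512;  first 4 digits = (1, 4, 4, 3)

v_17(a) = 1 ≥ 1, so the series converges in ℤ_17 to 1/(1 − a) = 1/(1 − 1513) = -1/1512. Expand this rational in ℤ_17: compute digits iteratively via d_i = x_i mod 17, x_{i+1} = (x_i − d_i)/17. The first 4 digits are (1, 4, 4, 3).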